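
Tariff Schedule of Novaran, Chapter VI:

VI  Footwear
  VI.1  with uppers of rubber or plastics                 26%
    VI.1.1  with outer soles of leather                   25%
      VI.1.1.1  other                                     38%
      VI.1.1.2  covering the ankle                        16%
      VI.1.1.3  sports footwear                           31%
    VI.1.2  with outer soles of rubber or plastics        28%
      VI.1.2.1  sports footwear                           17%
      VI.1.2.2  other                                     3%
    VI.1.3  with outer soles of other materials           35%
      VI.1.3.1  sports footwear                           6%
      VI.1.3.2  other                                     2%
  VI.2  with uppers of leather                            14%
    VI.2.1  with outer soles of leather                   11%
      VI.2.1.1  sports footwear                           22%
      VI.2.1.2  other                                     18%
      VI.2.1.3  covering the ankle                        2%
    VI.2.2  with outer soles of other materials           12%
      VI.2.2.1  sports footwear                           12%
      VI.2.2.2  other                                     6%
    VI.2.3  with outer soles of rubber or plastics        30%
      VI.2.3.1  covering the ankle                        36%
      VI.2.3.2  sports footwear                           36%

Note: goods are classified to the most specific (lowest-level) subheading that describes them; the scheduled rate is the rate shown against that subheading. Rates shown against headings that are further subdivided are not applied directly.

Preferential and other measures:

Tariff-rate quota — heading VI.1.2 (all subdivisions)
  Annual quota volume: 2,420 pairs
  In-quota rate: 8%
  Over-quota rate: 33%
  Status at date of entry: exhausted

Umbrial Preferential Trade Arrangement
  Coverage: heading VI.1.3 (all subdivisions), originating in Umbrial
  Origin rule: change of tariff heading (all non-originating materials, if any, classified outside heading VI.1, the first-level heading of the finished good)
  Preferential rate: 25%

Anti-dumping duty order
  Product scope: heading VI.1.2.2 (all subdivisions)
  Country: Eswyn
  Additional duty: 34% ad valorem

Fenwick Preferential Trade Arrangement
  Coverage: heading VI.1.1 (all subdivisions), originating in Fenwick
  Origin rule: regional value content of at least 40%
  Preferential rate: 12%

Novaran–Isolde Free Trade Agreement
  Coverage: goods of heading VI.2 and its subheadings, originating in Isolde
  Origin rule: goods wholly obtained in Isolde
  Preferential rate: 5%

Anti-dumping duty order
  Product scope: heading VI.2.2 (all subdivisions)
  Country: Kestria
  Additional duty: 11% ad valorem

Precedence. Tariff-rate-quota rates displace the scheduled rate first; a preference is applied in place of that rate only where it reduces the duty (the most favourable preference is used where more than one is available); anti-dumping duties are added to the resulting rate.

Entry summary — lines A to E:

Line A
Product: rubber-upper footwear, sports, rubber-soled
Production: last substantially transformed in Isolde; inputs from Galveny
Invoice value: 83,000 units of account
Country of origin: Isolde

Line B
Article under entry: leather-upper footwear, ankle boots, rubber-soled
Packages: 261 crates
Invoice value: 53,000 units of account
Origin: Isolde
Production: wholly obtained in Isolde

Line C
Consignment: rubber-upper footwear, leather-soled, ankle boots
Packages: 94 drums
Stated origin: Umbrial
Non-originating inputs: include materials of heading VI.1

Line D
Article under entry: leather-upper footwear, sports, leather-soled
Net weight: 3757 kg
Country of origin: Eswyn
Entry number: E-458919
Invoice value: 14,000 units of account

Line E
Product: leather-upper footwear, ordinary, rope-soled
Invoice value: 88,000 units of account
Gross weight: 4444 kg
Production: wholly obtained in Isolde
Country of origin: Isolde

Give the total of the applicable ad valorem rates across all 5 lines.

Line A: rubber-upper → VI.1; rubber-soled → VI.1.2; sports → VI.1.2.1. Scheduled 17%. quota on VI.1.2 exhausted → over-quota 33%; Isolde agreement on VI.2: VI.1.2.1 not covered. → 33%.
Line B: leather-upper → VI.2; rubber-soled → VI.2.3; ankle boots → VI.2.3.1. Scheduled 36%. Isolde agreement on VI.2: wholly obtained → 5% available; preferential 5%. → 5%.
Line C: rubber-upper → VI.1; leather-soled → VI.1.1; ankle boots → VI.1.1.2. Scheduled 16%. Umbrial agreement on VI.1.3: VI.1.1.2 not covered. → 16%.
Line D: leather-upper → VI.2; leather-soled → VI.2.1; sports → VI.2.1.1. Scheduled 22%. No special measure applies. → 22%.
Line E: leather-upper → VI.2; rope-soled → VI.2.2; ordinary → VI.2.2.2. Scheduled 6%. Isolde agreement on VI.2: wholly obtained → 5% available; preferential 5%. → 5%.
Sum: 33% + 5% + 16% + 22% + 5% = 81%.

81%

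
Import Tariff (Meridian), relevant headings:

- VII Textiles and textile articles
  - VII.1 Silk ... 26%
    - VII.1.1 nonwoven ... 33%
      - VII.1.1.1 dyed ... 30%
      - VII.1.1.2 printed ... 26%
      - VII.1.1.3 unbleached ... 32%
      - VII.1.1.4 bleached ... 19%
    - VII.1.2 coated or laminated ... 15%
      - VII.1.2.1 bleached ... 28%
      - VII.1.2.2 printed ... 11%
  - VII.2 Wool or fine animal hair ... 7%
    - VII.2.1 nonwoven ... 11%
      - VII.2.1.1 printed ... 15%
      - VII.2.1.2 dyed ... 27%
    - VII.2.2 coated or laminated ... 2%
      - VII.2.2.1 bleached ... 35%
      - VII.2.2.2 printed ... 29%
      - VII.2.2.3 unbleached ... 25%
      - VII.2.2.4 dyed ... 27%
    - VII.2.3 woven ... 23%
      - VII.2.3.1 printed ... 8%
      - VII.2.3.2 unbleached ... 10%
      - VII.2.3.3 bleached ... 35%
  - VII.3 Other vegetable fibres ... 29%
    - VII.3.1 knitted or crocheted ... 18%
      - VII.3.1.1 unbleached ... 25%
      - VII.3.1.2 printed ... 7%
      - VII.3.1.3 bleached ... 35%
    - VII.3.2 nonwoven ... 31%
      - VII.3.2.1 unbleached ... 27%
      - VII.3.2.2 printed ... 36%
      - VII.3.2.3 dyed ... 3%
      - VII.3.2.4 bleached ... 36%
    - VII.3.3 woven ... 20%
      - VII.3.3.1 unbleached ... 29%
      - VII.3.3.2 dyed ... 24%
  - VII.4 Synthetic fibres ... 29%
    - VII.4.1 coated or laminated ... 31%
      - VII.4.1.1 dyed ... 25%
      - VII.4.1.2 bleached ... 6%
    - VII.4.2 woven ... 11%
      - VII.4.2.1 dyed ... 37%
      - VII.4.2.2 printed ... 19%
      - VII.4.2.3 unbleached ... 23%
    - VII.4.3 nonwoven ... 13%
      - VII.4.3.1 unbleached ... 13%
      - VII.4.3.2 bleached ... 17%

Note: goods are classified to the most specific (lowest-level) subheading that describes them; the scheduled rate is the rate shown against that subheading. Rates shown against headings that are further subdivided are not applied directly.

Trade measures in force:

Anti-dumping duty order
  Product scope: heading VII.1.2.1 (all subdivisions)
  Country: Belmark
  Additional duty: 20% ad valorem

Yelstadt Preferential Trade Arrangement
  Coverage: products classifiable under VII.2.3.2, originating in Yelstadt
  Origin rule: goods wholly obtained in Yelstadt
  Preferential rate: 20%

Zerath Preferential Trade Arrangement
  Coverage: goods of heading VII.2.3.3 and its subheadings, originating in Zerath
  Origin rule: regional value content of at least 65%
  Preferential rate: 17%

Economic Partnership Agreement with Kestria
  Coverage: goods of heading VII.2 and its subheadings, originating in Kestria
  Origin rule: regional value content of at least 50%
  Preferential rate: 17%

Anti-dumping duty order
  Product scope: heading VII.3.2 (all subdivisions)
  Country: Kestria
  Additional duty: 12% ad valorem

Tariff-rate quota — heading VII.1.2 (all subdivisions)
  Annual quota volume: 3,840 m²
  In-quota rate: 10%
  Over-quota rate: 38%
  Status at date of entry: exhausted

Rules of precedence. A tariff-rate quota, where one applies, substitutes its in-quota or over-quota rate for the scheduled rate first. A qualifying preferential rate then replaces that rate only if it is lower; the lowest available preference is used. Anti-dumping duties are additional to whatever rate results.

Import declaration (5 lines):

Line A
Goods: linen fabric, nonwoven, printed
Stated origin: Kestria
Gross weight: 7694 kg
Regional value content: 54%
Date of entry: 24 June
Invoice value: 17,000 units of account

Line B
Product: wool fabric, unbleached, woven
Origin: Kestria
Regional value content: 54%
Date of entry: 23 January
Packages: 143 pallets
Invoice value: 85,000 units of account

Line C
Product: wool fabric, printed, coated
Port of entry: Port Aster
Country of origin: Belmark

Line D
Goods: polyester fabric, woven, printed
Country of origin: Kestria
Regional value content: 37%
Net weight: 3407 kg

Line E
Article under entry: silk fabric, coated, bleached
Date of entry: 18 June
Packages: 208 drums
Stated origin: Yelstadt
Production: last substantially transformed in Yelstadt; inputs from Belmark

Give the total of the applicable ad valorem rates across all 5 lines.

Line A: linen → VII.3; nonwoven → VII.3.2; printed → VII.3.2.2. Scheduled 36%. Kestria agreement on VII.2: VII.3.2.2 not covered; anti-dumping (Kestria, VII.3.2): +12%; total 36% + 12% = 48%. → 48%.
Line B: wool → VII.2; woven → VII.2.3; unbleached → VII.2.3.2. Scheduled 10%. Kestria agreement on VII.2: RVC ≥ 50% → 17% available; preference 17% not lower than 10% → no reduction. → 10%.
Line C: wool → VII.2; coated → VII.2.2; printed → VII.2.2.2. Scheduled 29%. No special measure applies. → 29%.
Line D: polyester → VII.4; woven → VII.4.2; printed → VII.4.2.2. Scheduled 19%. Kestria agreement on VII.2: VII.4.2.2 not covered. → 19%.
Line E: silk → VII.1; coated → VII.1.2; bleached → VII.1.2.1. Scheduled 28%. quota on VII.1.2 exhausted → over-quota 38%; Yelstadt agreement on VII.2.3.2: VII.1.2.1 not covered. → 38%.
Sum: 48% + 10% + 29% + 19% + 38% = 144%.

144%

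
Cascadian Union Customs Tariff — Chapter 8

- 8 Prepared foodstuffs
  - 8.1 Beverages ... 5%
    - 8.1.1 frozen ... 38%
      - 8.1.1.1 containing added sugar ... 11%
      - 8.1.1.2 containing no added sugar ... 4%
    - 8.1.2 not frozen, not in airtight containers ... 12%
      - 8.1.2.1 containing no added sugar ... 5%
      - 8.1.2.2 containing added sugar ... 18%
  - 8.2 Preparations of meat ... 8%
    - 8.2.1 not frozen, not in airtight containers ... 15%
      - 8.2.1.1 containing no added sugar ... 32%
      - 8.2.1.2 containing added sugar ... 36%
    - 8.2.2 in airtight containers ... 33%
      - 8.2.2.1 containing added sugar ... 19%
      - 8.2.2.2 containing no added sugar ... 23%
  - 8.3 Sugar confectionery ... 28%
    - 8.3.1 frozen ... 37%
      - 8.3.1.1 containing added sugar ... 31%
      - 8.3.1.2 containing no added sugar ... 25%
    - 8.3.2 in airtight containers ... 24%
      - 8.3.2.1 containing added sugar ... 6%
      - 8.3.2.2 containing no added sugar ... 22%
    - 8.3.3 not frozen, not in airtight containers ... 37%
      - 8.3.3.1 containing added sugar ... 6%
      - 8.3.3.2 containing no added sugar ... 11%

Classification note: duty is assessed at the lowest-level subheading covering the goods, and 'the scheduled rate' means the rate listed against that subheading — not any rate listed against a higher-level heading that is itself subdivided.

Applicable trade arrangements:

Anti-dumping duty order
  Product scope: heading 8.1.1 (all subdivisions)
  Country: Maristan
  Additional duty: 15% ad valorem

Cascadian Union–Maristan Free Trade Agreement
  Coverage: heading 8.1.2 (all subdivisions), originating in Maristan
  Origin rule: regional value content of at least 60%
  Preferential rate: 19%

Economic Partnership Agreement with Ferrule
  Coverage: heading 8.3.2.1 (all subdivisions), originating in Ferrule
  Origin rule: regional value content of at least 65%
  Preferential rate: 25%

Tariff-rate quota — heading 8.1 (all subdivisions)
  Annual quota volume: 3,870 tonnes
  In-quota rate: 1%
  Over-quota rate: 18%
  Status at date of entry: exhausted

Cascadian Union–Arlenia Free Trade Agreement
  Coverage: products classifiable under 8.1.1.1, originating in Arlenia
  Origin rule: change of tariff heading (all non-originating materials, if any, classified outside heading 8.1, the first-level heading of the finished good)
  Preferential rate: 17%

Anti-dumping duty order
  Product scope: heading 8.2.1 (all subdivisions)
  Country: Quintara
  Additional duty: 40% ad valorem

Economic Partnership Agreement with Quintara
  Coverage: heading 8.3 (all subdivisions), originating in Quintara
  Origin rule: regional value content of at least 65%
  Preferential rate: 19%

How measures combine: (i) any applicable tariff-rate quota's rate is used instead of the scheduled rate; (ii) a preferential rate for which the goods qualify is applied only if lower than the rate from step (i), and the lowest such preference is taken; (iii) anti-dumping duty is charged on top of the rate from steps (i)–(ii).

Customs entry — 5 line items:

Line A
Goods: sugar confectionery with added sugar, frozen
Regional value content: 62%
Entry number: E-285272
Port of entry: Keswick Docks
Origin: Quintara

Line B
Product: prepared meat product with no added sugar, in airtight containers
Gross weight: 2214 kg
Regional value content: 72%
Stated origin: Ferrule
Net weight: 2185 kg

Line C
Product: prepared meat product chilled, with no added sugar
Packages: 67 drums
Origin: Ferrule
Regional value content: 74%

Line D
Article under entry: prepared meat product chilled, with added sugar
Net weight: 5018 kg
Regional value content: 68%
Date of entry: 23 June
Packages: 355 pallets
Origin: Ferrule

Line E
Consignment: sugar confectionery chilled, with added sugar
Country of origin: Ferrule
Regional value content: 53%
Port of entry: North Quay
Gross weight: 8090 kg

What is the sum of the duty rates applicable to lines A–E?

128%

Line A: sugar confectionery → 8.3; frozen → 8.3.1; with added sugar → 8.3.1.1. Scheduled 31%. Quintara agreement on 8.3: RVC < 65%. → 31%.
Line B: prepared meat product → 8.2; in airtight containers → 8.2.2; with no added sugar → 8.2.2.2. Scheduled 23%. Ferrule agreement on 8.3.2.1: 8.2.2.2 not covered. → 23%.
Line C: prepared meat product → 8.2; chilled → 8.2.1; with no added sugar → 8.2.1.1. Scheduled 32%. Ferrule agreement on 8.3.2.1: 8.2.1.1 not covered. → 32%.
Line D: prepared meat product → 8.2; chilled → 8.2.1; with added sugar → 8.2.1.2. Scheduled 36%. Ferrule agreement on 8.3.2.1: 8.2.1.2 not covered. → 36%.
Line E: sugar confectionery → 8.3; chilled → 8.3.3; with added sugar → 8.3.3.1. Scheduled 6%. Ferrule agreement on 8.3.2.1: 8.3.3.1 not covered. → 6%.
Sum: 31% + 23% + 32% + 36% + 6% = 128%.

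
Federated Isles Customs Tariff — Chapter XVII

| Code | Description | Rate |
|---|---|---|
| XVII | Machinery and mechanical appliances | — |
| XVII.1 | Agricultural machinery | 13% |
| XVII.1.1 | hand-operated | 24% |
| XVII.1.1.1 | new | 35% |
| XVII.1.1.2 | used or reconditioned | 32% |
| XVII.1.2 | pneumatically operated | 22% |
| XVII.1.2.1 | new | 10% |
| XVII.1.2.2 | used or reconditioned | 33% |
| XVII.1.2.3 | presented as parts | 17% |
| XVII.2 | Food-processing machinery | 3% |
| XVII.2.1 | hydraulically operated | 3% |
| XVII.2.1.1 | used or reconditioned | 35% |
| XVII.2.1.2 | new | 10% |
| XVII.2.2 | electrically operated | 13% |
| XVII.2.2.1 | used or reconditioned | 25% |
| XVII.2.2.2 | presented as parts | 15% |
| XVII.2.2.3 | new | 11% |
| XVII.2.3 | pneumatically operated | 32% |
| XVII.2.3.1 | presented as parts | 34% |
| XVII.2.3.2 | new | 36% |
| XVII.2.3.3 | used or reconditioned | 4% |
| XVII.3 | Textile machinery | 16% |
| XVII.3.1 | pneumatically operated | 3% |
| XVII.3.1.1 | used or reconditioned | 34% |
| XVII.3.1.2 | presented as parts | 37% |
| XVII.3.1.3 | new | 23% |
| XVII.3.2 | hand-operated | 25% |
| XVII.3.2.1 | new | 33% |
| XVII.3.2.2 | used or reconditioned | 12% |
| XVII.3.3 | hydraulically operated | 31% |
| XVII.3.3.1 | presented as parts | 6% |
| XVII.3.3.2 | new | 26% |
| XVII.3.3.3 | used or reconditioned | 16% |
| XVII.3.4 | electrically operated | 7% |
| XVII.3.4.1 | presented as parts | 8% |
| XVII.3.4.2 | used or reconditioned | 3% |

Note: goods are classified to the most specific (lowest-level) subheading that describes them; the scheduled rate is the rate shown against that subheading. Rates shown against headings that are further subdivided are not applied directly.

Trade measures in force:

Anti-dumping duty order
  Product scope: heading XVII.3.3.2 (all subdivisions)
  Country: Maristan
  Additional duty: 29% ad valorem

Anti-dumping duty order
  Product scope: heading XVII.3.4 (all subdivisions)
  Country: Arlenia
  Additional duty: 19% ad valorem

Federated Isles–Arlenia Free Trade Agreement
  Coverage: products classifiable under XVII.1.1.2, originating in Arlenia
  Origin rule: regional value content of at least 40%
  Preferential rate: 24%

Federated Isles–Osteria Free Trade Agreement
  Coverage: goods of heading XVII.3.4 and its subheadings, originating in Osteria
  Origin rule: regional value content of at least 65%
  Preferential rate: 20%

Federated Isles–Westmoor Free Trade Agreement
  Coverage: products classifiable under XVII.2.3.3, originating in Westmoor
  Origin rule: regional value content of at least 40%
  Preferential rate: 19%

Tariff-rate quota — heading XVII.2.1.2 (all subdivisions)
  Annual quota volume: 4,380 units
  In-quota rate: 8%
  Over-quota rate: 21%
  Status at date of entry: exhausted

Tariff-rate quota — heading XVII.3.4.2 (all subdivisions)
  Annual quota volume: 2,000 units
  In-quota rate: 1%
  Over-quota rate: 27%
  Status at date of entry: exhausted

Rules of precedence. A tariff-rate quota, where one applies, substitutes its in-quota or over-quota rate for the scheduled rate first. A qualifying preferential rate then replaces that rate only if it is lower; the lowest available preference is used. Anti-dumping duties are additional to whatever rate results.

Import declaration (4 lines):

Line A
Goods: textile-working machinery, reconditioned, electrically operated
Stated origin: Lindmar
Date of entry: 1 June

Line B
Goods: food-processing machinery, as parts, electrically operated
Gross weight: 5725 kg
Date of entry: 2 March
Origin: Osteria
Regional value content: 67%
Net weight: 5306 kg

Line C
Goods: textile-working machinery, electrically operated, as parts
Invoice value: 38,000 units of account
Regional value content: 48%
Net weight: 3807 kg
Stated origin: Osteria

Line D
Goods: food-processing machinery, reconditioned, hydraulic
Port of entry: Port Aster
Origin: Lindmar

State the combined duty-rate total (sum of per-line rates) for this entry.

85%

Line A: textile-working → XVII.3; electrically operated → XVII.3.4; reconditioned → XVII.3.4.2. Scheduled 3%. quota on XVII.3.4.2 exhausted → over-quota 27%. → 27%.
Line B: food-processing → XVII.2; electrically operated → XVII.2.2; as parts → XVII.2.2.2. Scheduled 15%. Osteria agreement on XVII.3.4: XVII.2.2.2 not covered. → 15%.
Line C: textile-working → XVII.3; electrically operated → XVII.3.4; as parts → XVII.3.4.1. Scheduled 8%. Osteria agreement on XVII.3.4: RVC < 65%. → 8%.
Line D: food-processing → XVII.2; hydraulic → XVII.2.1; reconditioned → XVII.2.1.1. Scheduled 35%. No special measure applies. → 35%.
Sum: 27% + 15% + 8% + 35% = 85%.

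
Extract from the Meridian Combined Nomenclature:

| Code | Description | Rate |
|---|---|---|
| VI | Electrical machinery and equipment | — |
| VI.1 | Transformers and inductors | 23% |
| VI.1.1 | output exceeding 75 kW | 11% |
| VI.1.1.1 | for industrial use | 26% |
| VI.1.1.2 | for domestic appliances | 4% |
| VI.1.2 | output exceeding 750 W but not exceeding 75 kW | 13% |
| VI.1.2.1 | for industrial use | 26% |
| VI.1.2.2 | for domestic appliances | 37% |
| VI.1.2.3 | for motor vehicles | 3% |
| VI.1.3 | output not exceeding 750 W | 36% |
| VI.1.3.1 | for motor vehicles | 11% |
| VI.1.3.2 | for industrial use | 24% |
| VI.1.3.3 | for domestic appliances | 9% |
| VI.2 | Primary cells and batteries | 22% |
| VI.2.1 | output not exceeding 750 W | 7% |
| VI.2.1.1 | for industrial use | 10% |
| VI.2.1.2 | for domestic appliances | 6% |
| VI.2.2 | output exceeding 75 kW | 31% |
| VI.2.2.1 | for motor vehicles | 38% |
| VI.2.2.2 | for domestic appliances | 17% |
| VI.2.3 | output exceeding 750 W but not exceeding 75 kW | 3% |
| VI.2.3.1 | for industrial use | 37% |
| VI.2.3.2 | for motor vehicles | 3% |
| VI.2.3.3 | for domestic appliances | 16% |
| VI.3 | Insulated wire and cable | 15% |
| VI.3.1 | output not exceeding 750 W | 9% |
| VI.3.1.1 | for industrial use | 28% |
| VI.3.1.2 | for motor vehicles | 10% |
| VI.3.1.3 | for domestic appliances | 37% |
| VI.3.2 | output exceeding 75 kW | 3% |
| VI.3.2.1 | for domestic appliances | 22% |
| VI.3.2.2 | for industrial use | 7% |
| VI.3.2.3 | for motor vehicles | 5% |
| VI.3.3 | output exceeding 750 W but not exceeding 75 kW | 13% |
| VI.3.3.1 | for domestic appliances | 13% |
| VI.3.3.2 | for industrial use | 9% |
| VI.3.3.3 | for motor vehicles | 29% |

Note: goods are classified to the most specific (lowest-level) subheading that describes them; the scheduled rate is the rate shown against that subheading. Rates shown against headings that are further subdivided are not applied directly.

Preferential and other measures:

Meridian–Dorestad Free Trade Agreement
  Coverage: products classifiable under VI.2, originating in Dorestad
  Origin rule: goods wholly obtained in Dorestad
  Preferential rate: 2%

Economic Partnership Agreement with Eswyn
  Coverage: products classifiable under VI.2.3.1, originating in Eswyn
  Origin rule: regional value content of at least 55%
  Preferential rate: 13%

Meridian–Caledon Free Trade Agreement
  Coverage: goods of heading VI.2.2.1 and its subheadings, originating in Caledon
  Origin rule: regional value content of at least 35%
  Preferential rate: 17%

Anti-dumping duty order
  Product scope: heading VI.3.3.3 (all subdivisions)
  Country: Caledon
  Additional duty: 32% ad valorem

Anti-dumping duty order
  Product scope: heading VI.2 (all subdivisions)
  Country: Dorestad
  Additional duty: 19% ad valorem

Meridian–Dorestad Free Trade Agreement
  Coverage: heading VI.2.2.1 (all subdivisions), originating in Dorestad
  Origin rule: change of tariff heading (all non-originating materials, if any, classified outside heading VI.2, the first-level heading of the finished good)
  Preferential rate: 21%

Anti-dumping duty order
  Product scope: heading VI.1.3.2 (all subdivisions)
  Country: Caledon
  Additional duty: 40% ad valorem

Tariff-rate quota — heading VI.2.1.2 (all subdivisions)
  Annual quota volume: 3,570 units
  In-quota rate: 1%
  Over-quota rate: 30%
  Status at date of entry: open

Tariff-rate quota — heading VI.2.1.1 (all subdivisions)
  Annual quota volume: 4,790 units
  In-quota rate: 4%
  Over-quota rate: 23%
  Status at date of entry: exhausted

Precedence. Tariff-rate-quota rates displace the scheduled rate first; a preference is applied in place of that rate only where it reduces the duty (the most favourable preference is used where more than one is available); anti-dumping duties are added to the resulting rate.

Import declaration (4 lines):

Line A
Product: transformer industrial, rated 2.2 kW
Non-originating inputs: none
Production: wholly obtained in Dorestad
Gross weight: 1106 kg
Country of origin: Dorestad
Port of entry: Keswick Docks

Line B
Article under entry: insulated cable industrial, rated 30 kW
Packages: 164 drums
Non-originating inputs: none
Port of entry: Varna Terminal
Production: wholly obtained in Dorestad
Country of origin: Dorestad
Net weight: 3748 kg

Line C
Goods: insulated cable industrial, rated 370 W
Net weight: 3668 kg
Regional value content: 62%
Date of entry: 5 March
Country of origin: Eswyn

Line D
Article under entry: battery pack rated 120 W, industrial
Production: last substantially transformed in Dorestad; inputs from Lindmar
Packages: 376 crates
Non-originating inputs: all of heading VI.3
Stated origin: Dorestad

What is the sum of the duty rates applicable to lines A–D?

105%

Line A: transformer → VI.1; rated 2.2 kW → VI.1.2; industrial → VI.1.2.1. Scheduled 26%. Dorestad agreement on VI.2: VI.1.2.1 not covered; Dorestad agreement on VI.2.2.1: VI.1.2.1 not covered. → 26%.
Line B: insulated cable → VI.3; rated 30 kW → VI.3.3; industrial → VI.3.3.2. Scheduled 9%. Dorestad agreement on VI.2: VI.3.3.2 not covered; Dorestad agreement on VI.2.2.1: VI.3.3.2 not covered. → 9%.
Line C: insulated cable → VI.3; rated 370 W → VI.3.1; industrial → VI.3.1.1. Scheduled 28%. Eswyn agreement on VI.2.3.1: VI.3.1.1 not covered. → 28%.
Line D: battery pack → VI.2; rated 120 W → VI.2.1; industrial → VI.2.1.1. Scheduled 10%. quota on VI.2.1.1 exhausted → over-quota 23%; Dorestad agreement on VI.2: not wholly obtained; Dorestad agreement on VI.2.2.1: VI.2.1.1 not covered; anti-dumping (Dorestad, VI.2): +19%; total 23% + 19% = 42%. → 42%.
Sum: 26% + 9% + 28% + 42% = 105%.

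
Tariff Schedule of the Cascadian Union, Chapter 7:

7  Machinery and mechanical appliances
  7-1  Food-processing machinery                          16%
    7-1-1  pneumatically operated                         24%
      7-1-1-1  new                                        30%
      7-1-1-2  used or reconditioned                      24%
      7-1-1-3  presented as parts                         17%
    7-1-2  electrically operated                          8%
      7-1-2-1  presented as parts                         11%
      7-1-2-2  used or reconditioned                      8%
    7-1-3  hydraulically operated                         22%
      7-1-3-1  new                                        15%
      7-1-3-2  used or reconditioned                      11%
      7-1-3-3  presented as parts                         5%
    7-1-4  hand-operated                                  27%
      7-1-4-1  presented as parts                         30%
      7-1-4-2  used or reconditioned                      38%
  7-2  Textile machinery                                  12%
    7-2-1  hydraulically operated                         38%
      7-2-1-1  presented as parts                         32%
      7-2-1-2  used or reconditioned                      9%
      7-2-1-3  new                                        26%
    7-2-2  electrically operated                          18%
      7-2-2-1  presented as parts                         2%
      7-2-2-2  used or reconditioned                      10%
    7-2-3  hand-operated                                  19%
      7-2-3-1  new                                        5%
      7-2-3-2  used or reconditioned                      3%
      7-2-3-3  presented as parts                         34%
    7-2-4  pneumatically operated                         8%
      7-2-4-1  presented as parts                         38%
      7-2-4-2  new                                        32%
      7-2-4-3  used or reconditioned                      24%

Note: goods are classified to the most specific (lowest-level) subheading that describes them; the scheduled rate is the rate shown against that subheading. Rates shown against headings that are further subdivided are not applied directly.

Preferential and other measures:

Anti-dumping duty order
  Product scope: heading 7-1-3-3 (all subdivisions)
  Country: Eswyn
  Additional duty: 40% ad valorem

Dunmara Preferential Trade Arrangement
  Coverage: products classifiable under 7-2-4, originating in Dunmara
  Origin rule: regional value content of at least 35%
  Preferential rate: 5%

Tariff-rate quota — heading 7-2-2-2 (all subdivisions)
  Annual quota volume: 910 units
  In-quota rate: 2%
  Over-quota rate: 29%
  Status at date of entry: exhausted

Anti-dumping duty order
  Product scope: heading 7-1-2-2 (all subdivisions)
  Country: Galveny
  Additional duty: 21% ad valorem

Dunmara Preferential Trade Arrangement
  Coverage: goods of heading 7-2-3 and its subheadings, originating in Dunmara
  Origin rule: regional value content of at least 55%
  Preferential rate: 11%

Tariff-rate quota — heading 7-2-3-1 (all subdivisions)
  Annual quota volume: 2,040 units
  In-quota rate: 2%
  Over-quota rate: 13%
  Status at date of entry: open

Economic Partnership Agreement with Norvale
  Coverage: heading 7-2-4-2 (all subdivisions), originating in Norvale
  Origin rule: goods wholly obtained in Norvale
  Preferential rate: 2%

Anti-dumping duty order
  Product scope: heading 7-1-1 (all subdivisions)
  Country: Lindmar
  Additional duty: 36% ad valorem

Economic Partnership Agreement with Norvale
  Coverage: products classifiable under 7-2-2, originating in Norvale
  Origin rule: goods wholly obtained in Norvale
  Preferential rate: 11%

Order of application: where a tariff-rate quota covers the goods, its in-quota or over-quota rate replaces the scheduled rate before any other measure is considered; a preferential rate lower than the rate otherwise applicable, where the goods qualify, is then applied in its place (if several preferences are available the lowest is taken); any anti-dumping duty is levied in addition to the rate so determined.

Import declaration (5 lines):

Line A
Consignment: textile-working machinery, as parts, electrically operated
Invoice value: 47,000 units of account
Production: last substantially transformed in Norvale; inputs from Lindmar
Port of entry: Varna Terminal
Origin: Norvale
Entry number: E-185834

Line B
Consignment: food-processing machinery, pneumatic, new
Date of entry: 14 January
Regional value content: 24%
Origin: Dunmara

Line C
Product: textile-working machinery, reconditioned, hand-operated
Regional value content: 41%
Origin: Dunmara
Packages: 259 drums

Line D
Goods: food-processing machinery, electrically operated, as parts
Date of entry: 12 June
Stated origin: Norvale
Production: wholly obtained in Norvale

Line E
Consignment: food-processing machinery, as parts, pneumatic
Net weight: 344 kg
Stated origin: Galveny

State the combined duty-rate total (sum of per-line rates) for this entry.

63%

Line A: textile-working → 7-2; electrically operated → 7-2-2; as parts → 7-2-2-1. Scheduled 2%. Norvale agreement on 7-2-4-2: 7-2-2-1 not covered; Norvale agreement on 7-2-2: not wholly obtained. → 2%.
Line B: food-processing → 7-1; pneumatic → 7-1-1; new → 7-1-1-1. Scheduled 30%. Dunmara agreement on 7-2-4: 7-1-1-1 not covered; Dunmara agreement on 7-2-3: 7-1-1-1 not covered. → 30%.
Line C: textile-working → 7-2; hand-operated → 7-2-3; reconditioned → 7-2-3-2. Scheduled 3%. Dunmara agreement on 7-2-4: 7-2-3-2 not covered; Dunmara agreement on 7-2-3: RVC < 55%. → 3%.
Line D: food-processing → 7-1; electrically operated → 7-1-2; as parts → 7-1-2-1. Scheduled 11%. Norvale agreement on 7-2-4-2: 7-1-2-1 not covered; Norvale agreement on 7-2-2: 7-1-2-1 not covered. → 11%.
Line E: food-processing → 7-1; pneumatic → 7-1-1; as parts → 7-1-1-3. Scheduled 17%. No special measure applies. → 17%.
Sum: 2% + 30% + 3% + 11% + 17% = 63%.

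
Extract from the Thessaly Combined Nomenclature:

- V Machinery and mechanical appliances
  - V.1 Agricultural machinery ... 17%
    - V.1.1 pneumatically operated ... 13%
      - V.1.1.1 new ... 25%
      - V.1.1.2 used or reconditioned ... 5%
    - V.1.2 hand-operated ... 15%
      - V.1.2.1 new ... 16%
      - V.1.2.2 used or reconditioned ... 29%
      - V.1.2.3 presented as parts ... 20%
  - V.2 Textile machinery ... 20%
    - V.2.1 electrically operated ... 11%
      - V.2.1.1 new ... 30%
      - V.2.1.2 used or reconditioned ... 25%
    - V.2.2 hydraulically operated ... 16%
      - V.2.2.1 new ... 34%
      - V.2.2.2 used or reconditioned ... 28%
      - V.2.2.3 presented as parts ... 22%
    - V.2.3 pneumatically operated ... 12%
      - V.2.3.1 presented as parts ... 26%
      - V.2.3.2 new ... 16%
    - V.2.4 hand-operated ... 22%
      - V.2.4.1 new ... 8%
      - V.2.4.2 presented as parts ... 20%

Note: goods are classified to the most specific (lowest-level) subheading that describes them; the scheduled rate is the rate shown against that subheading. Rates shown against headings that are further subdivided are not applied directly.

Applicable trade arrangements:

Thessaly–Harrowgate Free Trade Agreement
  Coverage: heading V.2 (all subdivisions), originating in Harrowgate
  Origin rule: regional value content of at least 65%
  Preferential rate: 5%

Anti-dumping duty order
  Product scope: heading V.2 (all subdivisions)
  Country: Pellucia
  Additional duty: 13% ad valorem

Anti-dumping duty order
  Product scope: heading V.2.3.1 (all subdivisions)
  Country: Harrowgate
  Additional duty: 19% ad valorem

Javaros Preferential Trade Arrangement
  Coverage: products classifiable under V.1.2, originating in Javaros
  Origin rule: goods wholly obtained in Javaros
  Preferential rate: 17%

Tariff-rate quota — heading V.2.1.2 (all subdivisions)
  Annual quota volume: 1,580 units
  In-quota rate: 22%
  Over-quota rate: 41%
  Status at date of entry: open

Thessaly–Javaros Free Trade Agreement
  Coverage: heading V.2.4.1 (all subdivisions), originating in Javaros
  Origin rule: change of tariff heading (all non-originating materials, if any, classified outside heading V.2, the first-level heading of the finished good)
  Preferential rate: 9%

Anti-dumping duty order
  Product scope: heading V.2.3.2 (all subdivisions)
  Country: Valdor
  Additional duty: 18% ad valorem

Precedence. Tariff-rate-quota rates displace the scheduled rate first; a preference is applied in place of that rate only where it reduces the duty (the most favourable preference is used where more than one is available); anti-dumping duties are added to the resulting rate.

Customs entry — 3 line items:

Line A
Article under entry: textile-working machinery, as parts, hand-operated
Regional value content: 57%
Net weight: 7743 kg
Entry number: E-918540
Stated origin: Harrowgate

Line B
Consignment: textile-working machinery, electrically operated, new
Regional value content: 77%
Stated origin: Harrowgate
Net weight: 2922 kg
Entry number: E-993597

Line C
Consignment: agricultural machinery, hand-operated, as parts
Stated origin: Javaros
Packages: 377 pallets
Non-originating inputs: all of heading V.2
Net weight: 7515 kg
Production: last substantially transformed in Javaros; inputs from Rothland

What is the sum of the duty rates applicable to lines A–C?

45%

Line A: textile-working → V.2; hand-operated → V.2.4; as parts → V.2.4.2. Scheduled 20%. Harrowgate agreement on V.2: RVC < 65%. → 20%.
Line B: textile-working → V.2; electrically operated → V.2.1; new → V.2.1.1. Scheduled 30%. Harrowgate agreement on V.2: RVC ≥ 65% → 5% available; preferential 5%. → 5%.
Line C: agricultural → V.1; hand-operated → V.1.2; as parts → V.1.2.3. Scheduled 20%. Javaros agreement on V.1.2: not wholly obtained; Javaros agreement on V.2.4.1: V.1.2.3 not covered. → 20%.
Sum: 20% + 5% + 20% = 45%.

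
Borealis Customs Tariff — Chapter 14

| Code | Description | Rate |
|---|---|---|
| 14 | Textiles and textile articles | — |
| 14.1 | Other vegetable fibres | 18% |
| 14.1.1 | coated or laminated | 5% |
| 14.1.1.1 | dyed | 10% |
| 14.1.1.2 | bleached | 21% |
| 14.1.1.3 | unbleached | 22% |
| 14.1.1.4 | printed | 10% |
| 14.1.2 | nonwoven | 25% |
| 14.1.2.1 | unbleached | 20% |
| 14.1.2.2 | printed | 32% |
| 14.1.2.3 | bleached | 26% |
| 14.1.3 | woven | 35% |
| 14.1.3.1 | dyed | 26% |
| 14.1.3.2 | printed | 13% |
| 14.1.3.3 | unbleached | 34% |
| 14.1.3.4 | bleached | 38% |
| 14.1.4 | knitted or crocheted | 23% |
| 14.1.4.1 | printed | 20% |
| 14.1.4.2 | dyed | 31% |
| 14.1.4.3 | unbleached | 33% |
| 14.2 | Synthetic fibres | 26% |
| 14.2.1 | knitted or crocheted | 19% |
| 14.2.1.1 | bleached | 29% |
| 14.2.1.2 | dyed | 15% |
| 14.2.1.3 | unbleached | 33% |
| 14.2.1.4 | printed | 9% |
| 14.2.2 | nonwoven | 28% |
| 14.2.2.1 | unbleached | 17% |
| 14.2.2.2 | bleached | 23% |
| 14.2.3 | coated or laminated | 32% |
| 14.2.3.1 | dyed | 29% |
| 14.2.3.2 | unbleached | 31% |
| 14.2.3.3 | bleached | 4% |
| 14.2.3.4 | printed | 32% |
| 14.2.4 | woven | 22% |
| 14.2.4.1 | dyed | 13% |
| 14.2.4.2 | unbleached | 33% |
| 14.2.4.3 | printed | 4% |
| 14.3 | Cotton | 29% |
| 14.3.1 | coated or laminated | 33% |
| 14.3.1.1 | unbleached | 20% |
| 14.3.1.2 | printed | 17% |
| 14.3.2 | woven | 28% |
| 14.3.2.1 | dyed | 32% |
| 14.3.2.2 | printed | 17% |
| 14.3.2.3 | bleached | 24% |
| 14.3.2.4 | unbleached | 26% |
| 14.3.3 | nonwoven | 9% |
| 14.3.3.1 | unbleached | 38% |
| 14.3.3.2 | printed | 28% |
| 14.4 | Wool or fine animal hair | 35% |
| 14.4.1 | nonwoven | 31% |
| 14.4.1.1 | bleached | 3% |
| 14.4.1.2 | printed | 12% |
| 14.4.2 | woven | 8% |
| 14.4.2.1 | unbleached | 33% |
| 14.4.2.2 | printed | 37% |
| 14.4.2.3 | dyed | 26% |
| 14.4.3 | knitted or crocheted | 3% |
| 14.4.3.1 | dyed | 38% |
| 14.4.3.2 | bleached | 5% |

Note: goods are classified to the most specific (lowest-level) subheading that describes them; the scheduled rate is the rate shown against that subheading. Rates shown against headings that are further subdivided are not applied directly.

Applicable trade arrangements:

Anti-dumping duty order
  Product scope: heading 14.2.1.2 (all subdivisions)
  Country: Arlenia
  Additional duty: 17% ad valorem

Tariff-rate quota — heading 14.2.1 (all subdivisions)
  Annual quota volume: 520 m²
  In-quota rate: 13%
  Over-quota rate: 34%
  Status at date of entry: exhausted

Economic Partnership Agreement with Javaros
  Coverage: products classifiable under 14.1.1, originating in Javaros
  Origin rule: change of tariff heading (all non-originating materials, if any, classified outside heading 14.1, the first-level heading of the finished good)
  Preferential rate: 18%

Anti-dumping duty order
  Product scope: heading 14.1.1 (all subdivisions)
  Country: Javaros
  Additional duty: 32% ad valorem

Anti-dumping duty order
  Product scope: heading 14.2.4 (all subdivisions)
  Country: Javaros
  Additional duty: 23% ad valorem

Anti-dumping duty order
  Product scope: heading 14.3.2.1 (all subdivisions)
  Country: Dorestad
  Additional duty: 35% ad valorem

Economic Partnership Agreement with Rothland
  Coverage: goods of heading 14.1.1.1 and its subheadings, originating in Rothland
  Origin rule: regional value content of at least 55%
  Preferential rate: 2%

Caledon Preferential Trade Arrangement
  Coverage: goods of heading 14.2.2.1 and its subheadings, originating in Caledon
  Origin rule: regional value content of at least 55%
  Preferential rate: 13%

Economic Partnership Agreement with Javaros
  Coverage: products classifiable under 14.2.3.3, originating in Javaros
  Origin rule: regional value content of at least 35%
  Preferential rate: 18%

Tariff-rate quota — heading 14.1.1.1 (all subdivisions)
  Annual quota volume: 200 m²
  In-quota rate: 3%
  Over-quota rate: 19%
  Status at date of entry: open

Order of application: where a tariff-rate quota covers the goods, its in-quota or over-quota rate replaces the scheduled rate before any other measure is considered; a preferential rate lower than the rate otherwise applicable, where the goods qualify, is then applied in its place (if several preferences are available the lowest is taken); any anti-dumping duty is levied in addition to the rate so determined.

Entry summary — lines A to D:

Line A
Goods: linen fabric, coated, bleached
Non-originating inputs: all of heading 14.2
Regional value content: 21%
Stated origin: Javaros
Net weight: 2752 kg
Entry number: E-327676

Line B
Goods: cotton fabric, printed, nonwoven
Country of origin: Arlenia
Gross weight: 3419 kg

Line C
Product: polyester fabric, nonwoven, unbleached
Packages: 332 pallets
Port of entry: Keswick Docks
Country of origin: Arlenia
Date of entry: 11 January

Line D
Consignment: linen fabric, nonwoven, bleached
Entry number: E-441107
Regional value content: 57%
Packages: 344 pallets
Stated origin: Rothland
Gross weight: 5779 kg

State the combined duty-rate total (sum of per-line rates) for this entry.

121%

Line A: linen → 14.1; coated → 14.1.1; bleached → 14.1.1.2. Scheduled 21%. Javaros agreement on 14.1.1: CTH met → 18% available; Javaros agreement on 14.2.3.3: 14.1.1.2 not covered; preferential 18%; anti-dumping (Javaros, 14.1.1): +32%; total 18% + 32% = 50%. → 50%.
Line B: cotton → 14.3; nonwoven → 14.3.3; printed → 14.3.3.2. Scheduled 28%. No special measure applies. → 28%.
Line C: polyester → 14.2; nonwoven → 14.2.2; unbleached → 14.2.2.1. Scheduled 17%. No special measure applies. → 17%.
Line D: linen → 14.1; nonwoven → 14.1.2; bleached → 14.1.2.3. Scheduled 26%. Rothland agreement on 14.1.1.1: 14.1.2.3 not covered. → 26%.
Sum: 50% + 28% + 17% + 26% = 121%.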